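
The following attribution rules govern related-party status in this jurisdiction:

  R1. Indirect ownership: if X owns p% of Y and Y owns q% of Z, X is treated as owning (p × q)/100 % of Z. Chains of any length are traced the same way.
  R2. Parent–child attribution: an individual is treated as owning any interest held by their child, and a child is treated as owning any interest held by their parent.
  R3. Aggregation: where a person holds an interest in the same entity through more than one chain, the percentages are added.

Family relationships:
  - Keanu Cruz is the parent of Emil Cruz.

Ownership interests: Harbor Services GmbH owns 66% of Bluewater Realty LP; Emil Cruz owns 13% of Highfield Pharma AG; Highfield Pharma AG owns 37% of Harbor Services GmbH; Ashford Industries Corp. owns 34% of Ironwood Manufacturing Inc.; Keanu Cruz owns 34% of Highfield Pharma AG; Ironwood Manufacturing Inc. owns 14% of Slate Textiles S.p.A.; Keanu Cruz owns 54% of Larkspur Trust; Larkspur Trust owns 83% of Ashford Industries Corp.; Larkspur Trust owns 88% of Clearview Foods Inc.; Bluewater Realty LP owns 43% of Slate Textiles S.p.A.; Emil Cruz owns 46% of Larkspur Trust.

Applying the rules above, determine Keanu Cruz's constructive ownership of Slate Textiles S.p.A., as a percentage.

8.886082%

By parent–child attribution (R2), Keanu Cruz is treated as also owning Emil Cruz's interest in Larkspur Trust, giving 54% + 46% = 100%.
By parent–child attribution (R2), Keanu Cruz is treated as also owning Emil Cruz's interest in Highfield Pharma AG, giving 34% + 13% = 47%.
Chain via Larkspur Trust → Ashford Industries Corp. → Ironwood Manufacturing Inc. (R1): 100% × 83% × 34% × 14% = 3.9508% of Slate Textiles S.p.A.
Chain via Highfield Pharma AG → Harbor Services GmbH → Bluewater Realty LP (R1): 47% × 37% × 66% × 43% = 4.935282% of Slate Textiles S.p.A.
Aggregating (R3): 3.9508% + 4.935282% = 8.886082%.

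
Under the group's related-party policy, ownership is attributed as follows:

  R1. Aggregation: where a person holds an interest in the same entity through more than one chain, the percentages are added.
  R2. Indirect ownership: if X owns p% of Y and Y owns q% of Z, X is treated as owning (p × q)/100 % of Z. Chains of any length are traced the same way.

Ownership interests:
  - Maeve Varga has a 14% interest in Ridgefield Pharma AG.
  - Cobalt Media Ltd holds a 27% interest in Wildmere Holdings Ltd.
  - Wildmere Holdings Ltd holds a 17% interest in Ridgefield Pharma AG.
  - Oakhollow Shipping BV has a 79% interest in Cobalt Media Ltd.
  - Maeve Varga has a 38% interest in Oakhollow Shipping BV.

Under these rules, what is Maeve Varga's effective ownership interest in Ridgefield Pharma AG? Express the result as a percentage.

15.377918%

Chain via Oakhollow Shipping BV → Cobalt Media Ltd → Wildmere Holdings Ltd (R2): 38% × 79% × 27% × 17% = 1.377918% of Ridgefield Pharma AG.
Direct interest in Ridgefield Pharma AG: 14%.
Aggregating (R1): 1.377918% + 14% = 15.377918%.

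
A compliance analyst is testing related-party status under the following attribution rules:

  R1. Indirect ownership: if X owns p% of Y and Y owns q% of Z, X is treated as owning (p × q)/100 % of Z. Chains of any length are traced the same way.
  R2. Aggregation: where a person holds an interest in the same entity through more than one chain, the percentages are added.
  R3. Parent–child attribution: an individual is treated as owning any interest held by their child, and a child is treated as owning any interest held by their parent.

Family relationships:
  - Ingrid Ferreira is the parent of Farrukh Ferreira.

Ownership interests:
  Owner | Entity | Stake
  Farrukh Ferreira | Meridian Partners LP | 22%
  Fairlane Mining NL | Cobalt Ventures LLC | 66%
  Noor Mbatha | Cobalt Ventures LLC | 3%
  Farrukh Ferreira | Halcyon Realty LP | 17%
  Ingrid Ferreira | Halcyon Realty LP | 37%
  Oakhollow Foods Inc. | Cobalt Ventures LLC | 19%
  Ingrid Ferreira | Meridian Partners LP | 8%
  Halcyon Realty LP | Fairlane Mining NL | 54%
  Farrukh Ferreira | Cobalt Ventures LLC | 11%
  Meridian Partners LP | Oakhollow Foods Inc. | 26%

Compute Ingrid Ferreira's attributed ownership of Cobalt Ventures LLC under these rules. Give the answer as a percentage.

By parent–child attribution (R3), Ingrid Ferreira is treated as also owning Farrukh Ferreira's interest in Halcyon Realty LP, giving 37% + 17% = 54%.
By parent–child attribution (R3), Ingrid Ferreira is treated as also owning Farrukh Ferreira's interest in Meridian Partners LP, giving 8% + 22% = 30%.
By parent–child attribution (R3), Ingrid Ferreira is treated as owning Farrukh Ferreira's 11% interest in Cobalt Ventures LLC.
Chain via Halcyon Realty LP → Fairlane Mining NL (R1): 54% × 54% × 66% = 19.2456% of Cobalt Ventures LLC.
Chain via Meridian Partners LP → Oakhollow Foods Inc. (R1): 30% × 26% × 19% = 1.482% of Cobalt Ventures LLC.
Direct interest in Cobalt Ventures LLC: 11%.
Aggregating (R2): 19.2456% + 1.482% + 11% = 31.7276%.

31.7276%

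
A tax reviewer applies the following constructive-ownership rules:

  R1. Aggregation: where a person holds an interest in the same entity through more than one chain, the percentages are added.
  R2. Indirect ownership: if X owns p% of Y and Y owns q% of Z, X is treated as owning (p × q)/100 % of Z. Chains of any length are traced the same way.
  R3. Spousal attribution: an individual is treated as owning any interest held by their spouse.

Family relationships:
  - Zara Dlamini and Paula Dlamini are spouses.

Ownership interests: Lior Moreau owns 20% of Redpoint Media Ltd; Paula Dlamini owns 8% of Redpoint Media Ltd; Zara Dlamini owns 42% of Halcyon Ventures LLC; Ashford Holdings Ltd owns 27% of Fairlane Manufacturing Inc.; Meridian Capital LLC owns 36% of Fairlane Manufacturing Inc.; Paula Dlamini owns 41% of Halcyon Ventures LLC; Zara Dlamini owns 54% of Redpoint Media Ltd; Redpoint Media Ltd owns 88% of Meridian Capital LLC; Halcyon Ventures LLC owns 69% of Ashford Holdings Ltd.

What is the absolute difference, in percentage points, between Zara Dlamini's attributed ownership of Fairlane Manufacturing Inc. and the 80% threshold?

By spousal attribution (R3), Zara Dlamini is treated as also owning Paula Dlamini's interest in Redpoint Media Ltd, giving 54% + 8% = 62%.
By spousal attribution (R3), Zara Dlamini is treated as also owning Paula Dlamini's interest in Halcyon Ventures LLC, giving 42% + 41% = 83%.
Chain via Redpoint Media Ltd → Meridian Capital LLC (R2): 62% × 88% × 36% = 19.6416% of Fairlane Manufacturing Inc.
Chain via Halcyon Ventures LLC → Ashford Holdings Ltd (R2): 83% × 69% × 27% = 15.4629% of Fairlane Manufacturing Inc.
Aggregating (R1): 19.6416% + 15.4629% = 35.1045%.
35.1045% falls short of the 80% threshold by 44.8955 percentage points.

44.8955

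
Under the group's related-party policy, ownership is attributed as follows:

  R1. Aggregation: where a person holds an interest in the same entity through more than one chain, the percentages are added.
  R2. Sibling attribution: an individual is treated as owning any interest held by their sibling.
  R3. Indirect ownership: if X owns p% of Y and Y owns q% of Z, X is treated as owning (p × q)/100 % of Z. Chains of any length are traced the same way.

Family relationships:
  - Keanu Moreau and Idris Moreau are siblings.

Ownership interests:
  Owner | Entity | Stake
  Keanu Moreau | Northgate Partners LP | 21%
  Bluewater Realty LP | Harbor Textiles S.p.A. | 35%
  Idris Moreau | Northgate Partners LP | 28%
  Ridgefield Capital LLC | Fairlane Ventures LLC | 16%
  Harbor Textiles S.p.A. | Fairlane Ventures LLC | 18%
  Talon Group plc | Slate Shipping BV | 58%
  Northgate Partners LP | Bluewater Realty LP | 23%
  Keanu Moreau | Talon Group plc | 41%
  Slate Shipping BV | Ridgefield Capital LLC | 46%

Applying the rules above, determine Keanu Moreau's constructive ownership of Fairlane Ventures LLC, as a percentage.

2.460218%

By sibling attribution (R2), Keanu Moreau is treated as also owning Idris Moreau's interest in Northgate Partners LP, giving 21% + 28% = 49%.
Chain via Northgate Partners LP → Bluewater Realty LP → Harbor Textiles S.p.A. (R3): 49% × 23% × 35% × 18% = 0.71001% of Fairlane Ventures LLC.
Chain via Talon Group plc → Slate Shipping BV → Ridgefield Capital LLC (R3): 41% × 58% × 46% × 16% = 1.750208% of Fairlane Ventures LLC.
Aggregating (R1): 0.71001% + 1.750208% = 2.460218%.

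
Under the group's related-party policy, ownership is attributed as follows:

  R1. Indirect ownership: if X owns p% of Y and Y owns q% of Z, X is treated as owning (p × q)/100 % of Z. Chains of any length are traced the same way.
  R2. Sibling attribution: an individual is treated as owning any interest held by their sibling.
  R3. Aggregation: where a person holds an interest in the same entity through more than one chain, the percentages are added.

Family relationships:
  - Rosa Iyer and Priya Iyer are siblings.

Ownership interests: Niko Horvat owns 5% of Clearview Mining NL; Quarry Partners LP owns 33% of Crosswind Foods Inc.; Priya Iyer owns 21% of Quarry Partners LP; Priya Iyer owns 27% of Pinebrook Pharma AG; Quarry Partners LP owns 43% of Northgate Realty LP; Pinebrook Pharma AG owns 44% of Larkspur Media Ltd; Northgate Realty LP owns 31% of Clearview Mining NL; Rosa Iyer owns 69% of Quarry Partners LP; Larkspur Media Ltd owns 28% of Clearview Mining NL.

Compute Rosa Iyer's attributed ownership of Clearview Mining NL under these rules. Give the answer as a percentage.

By sibling attribution (R2), Rosa Iyer is treated as also owning Priya Iyer's interest in Quarry Partners LP, giving 69% + 21% = 90%.
By sibling attribution (R2), Rosa Iyer is treated as owning Priya Iyer's 27% interest in Pinebrook Pharma AG.
Chain via Quarry Partners LP → Northgate Realty LP (R1): 90% × 43% × 31% = 11.997% of Clearview Mining NL.
Chain via Pinebrook Pharma AG → Larkspur Media Ltd (R1): 27% × 44% × 28% = 3.3264% of Clearview Mining NL.
Aggregating (R3): 11.997% + 3.3264% = 15.3234%.

15.3234%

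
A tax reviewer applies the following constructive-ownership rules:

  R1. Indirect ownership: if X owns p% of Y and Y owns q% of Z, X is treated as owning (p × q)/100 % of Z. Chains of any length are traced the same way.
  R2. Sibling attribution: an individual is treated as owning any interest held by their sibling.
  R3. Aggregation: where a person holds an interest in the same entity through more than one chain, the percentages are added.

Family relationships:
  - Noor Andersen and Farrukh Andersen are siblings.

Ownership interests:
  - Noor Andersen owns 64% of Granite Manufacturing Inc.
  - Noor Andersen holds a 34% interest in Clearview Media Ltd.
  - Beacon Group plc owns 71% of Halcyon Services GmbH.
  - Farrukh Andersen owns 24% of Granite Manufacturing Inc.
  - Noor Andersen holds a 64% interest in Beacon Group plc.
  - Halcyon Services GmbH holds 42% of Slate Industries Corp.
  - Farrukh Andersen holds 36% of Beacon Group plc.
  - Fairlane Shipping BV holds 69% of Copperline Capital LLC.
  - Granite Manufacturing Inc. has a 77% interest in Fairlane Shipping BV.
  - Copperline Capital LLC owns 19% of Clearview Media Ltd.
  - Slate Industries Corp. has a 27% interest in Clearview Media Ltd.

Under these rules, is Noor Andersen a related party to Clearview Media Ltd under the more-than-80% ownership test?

By sibling attribution (R2), Noor Andersen is treated as also owning Farrukh Andersen's interest in Granite Manufacturing Inc, giving 64% + 24% = 88%.
By sibling attribution (R2), Noor Andersen is treated as also owning Farrukh Andersen's interest in Beacon Group plc, giving 64% + 36% = 100%.
Chain via Granite Manufacturing Inc. → Fairlane Shipping BV → Copperline Capital LLC (R1): 88% × 77% × 69% × 19% = 8.883336% of Clearview Media Ltd.
Chain via Beacon Group plc → Halcyon Services GmbH → Slate Industries Corp. (R1): 100% × 71% × 42% × 27% = 8.0514% of Clearview Media Ltd.
Direct interest in Clearview Media Ltd: 34%.
Aggregating (R3): 8.883336% + 8.0514% + 34% = 50.934736%.
50.934736% does not exceed the 80% threshold, so Noor is not a related party to Clearview Media Ltd.

No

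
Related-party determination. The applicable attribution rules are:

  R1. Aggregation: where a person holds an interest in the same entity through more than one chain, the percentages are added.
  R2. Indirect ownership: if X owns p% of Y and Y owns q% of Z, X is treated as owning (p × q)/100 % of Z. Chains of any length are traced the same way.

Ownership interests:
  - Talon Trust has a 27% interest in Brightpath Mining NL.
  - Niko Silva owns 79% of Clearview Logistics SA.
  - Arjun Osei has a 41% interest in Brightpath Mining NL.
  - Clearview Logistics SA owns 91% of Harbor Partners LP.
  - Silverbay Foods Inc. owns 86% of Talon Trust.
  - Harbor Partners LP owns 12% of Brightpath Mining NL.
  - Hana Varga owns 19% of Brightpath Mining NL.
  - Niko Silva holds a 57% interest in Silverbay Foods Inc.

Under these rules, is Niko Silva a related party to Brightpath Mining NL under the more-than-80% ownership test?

Chain via Clearview Logistics SA → Harbor Partners LP (R2): 79% × 91% × 12% = 8.6268% of Brightpath Mining NL.
Chain via Silverbay Foods Inc. → Talon Trust (R2): 57% × 86% × 27% = 13.2354% of Brightpath Mining NL.
Aggregating (R1): 8.6268% + 13.2354% = 21.8622%.
21.8622% does not exceed the 80% threshold, so Niko is not a related party to Brightpath Mining NL.

No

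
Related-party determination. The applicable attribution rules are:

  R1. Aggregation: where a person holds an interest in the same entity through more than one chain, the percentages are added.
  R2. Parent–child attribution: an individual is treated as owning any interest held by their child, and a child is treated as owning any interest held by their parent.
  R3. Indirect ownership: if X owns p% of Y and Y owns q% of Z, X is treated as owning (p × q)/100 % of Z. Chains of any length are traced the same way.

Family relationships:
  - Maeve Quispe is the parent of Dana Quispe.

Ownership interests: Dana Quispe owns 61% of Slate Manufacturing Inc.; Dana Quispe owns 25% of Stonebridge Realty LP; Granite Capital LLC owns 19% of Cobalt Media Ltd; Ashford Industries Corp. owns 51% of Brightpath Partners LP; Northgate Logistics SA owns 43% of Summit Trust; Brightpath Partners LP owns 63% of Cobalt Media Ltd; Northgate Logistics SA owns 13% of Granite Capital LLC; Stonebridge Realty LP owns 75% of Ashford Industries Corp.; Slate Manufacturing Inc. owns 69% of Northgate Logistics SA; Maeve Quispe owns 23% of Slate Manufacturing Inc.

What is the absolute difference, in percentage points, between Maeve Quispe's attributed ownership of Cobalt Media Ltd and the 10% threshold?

2.544013

By parent–child attribution (R2), Maeve Quispe is treated as also owning Dana Quispe's interest in Slate Manufacturing Inc, giving 23% + 61% = 84%.
By parent–child attribution (R2), Maeve Quispe is treated as owning Dana Quispe's 25% interest in Stonebridge Realty LP.
Chain via Slate Manufacturing Inc. → Northgate Logistics SA → Granite Capital LLC (R3): 84% × 69% × 13% × 19% = 1.431612% of Cobalt Media Ltd.
Chain via Stonebridge Realty LP → Ashford Industries Corp. → Brightpath Partners LP (R3): 25% × 75% × 51% × 63% = 6.024375% of Cobalt Media Ltd.
Aggregating (R1): 1.431612% + 6.024375% = 7.455987%.
7.455987% falls short of the 10% threshold by 2.544013 percentage points.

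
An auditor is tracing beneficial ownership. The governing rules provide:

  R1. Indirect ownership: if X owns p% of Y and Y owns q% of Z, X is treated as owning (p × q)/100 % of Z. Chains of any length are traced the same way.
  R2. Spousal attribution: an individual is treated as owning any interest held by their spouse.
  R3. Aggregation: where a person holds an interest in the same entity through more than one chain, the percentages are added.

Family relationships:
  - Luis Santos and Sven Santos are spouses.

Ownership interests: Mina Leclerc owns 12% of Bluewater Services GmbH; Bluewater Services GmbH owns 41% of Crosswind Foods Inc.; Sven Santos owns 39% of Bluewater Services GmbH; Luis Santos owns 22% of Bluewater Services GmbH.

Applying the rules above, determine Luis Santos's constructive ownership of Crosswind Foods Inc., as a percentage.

By spousal attribution (R2), Luis Santos is treated as also owning Sven Santos's interest in Bluewater Services GmbH, giving 22% + 39% = 61%.
Chain via Bluewater Services GmbH (R1): 61% × 41% = 25.01% of Crosswind Foods Inc.

25.01%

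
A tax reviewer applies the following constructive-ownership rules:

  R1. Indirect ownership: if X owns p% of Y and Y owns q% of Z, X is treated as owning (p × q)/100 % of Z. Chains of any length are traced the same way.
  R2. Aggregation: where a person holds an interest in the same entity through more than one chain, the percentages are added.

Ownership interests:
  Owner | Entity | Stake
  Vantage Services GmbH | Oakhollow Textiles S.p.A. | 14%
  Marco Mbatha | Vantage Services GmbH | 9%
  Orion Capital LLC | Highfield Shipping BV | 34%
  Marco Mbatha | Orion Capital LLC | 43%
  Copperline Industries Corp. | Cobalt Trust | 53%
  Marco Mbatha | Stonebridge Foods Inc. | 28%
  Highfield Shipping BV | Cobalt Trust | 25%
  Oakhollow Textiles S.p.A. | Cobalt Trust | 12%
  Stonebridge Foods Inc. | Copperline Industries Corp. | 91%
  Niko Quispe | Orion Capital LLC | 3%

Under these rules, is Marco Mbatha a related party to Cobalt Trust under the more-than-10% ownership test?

Chain via Orion Capital LLC → Highfield Shipping BV (R1): 43% × 34% × 25% = 3.655% of Cobalt Trust.
Chain via Stonebridge Foods Inc. → Copperline Industries Corp. (R1): 28% × 91% × 53% = 13.5044% of Cobalt Trust.
Chain via Vantage Services GmbH → Oakhollow Textiles S.p.A. (R1): 9% × 14% × 12% = 0.1512% of Cobalt Trust.
Aggregating (R2): 3.655% + 13.5044% + 0.1512% = 17.3106%.
17.3106% exceeds the 10% threshold, so Marco is a related party to Cobalt Trust.

Yes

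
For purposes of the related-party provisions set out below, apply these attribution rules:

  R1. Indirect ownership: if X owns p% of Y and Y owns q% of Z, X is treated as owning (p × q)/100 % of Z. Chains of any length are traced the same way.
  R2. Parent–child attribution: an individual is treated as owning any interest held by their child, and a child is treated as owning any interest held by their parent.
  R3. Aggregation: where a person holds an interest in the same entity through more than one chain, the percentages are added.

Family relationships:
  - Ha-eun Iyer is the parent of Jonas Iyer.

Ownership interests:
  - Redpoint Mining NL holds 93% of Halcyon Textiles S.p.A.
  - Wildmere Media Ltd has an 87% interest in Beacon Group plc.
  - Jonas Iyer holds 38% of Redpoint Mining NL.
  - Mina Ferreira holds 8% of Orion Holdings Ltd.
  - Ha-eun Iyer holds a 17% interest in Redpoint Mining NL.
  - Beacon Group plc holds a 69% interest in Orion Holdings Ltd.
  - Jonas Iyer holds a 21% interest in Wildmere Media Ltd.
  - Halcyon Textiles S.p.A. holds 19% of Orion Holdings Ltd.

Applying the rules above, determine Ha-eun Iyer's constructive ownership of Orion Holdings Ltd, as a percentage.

22.3248%

By parent–child attribution (R2), Ha-eun Iyer is treated as also owning Jonas Iyer's interest in Redpoint Mining NL, giving 17% + 38% = 55%.
By parent–child attribution (R2), Ha-eun Iyer is treated as owning Jonas Iyer's 21% interest in Wildmere Media Ltd.
Chain via Redpoint Mining NL → Halcyon Textiles S.p.A. (R1): 55% × 93% × 19% = 9.7185% of Orion Holdings Ltd.
Chain via Wildmere Media Ltd → Beacon Group plc (R1): 21% × 87% × 69% = 12.6063% of Orion Holdings Ltd.
Aggregating (R3): 9.7185% + 12.6063% = 22.3248%.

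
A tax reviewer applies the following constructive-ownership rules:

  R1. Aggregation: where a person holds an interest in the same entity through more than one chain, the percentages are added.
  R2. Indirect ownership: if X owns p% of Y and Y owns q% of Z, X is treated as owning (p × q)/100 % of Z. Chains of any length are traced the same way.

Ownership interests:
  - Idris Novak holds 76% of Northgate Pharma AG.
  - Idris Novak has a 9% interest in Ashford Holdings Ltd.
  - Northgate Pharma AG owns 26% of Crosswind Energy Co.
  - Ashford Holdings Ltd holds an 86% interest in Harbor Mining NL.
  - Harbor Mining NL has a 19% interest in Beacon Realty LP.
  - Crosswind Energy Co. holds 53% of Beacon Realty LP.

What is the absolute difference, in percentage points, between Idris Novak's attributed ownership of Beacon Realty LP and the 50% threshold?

Chain via Ashford Holdings Ltd → Harbor Mining NL (R2): 9% × 86% × 19% = 1.4706% of Beacon Realty LP.
Chain via Northgate Pharma AG → Crosswind Energy Co. (R2): 76% × 26% × 53% = 10.4728% of Beacon Realty LP.
Aggregating (R1): 1.4706% + 10.4728% = 11.9434%.
11.9434% falls short of the 50% threshold by 38.0566 percentage points.

38.0566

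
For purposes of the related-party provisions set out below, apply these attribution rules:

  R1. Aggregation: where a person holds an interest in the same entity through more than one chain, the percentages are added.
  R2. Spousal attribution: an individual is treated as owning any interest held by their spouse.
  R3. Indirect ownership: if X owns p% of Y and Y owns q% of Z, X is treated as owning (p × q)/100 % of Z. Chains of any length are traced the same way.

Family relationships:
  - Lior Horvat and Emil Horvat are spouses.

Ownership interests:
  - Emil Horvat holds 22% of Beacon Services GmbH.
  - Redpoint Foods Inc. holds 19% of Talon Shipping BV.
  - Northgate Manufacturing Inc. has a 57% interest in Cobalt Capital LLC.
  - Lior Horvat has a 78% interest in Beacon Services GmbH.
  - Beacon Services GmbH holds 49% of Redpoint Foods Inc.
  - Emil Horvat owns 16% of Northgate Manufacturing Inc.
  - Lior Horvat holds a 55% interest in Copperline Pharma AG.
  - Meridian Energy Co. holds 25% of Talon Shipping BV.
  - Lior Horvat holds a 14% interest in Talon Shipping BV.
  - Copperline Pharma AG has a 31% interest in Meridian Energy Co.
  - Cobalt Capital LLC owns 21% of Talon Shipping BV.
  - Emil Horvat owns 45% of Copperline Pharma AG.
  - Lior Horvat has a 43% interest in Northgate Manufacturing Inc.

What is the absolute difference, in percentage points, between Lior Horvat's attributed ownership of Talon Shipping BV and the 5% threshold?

33.1223

By spousal attribution (R2), Lior Horvat is treated as also owning Emil Horvat's interest in Copperline Pharma AG, giving 55% + 45% = 100%.
By spousal attribution (R2), Lior Horvat is treated as also owning Emil Horvat's interest in Beacon Services GmbH, giving 78% + 22% = 100%.
By spousal attribution (R2), Lior Horvat is treated as also owning Emil Horvat's interest in Northgate Manufacturing Inc, giving 43% + 16% = 59%.
Chain via Copperline Pharma AG → Meridian Energy Co. (R3): 100% × 31% × 25% = 7.75% of Talon Shipping BV.
Chain via Beacon Services GmbH → Redpoint Foods Inc. (R3): 100% × 49% × 19% = 9.31% of Talon Shipping BV.
Chain via Northgate Manufacturing Inc. → Cobalt Capital LLC (R3): 59% × 57% × 21% = 7.0623% of Talon Shipping BV.
Direct interest in Talon Shipping BV: 14%.
Aggregating (R1): 7.75% + 9.31% + 7.0623% + 14% = 38.1223%.
38.1223% exceeds the 5% threshold by 33.1223 percentage points.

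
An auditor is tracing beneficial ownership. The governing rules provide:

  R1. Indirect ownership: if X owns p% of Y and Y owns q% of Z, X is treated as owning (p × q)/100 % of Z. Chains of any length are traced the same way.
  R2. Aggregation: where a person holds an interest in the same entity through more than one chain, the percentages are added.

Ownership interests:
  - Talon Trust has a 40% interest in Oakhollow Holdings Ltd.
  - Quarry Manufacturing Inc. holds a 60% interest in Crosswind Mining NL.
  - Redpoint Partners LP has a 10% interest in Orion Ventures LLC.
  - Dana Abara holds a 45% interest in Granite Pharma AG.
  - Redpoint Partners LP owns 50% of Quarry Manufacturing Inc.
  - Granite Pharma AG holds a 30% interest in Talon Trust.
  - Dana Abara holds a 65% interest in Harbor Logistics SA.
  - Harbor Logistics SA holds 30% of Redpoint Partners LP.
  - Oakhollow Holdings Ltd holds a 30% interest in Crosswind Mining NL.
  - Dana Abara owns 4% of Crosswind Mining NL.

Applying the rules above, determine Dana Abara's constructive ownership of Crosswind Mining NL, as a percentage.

Chain via Granite Pharma AG → Talon Trust → Oakhollow Holdings Ltd (R1): 45% × 30% × 40% × 30% = 1.62% of Crosswind Mining NL.
Chain via Harbor Logistics SA → Redpoint Partners LP → Quarry Manufacturing Inc. (R1): 65% × 30% × 50% × 60% = 5.85% of Crosswind Mining NL.
Direct interest in Crosswind Mining NL: 4%.
Aggregating (R2): 1.62% + 5.85% + 4% = 11.47%.

11.47%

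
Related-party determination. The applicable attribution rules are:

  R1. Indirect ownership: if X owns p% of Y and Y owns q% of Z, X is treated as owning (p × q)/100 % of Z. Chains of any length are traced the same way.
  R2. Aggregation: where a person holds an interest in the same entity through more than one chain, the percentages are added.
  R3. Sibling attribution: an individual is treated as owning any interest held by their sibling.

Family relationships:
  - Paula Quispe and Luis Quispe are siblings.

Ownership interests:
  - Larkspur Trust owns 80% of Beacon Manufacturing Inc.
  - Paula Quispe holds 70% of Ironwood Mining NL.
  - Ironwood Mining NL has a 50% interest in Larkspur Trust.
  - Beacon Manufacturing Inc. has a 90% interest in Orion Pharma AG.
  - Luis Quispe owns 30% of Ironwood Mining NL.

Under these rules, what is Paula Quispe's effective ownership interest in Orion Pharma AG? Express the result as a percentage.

By sibling attribution (R3), Paula Quispe is treated as also owning Luis Quispe's interest in Ironwood Mining NL, giving 70% + 30% = 100%.
Chain via Ironwood Mining NL → Larkspur Trust → Beacon Manufacturing Inc. (R1): 100% × 50% × 80% × 90% = 36% of Orion Pharma AG.

36%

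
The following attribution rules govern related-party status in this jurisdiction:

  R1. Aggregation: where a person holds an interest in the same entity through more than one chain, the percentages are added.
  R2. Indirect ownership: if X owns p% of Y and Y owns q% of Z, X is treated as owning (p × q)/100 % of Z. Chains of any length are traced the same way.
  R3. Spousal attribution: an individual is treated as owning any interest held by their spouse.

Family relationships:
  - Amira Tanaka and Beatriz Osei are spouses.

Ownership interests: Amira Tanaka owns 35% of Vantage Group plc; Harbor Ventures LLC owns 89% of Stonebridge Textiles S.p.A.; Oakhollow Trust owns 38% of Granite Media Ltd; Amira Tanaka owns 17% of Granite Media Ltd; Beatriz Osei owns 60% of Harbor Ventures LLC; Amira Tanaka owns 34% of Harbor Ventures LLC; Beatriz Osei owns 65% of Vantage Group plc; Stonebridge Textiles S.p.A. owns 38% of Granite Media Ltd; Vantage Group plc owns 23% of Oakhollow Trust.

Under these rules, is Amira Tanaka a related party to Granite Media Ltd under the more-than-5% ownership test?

By spousal attribution (R3), Amira Tanaka is treated as also owning Beatriz Osei's interest in Vantage Group plc, giving 35% + 65% = 100%.
By spousal attribution (R3), Amira Tanaka is treated as also owning Beatriz Osei's interest in Harbor Ventures LLC, giving 34% + 60% = 94%.
Chain via Vantage Group plc → Oakhollow Trust (R2): 100% × 23% × 38% = 8.74% of Granite Media Ltd.
Chain via Harbor Ventures LLC → Stonebridge Textiles S.p.A. (R2): 94% × 89% × 38% = 31.7908% of Granite Media Ltd.
Direct interest in Granite Media Ltd: 17%.
Aggregating (R1): 8.74% + 31.7908% + 17% = 57.5308%.
57.5308% exceeds the 5% threshold, so Amira is a related party to Granite Media Ltd.

Yes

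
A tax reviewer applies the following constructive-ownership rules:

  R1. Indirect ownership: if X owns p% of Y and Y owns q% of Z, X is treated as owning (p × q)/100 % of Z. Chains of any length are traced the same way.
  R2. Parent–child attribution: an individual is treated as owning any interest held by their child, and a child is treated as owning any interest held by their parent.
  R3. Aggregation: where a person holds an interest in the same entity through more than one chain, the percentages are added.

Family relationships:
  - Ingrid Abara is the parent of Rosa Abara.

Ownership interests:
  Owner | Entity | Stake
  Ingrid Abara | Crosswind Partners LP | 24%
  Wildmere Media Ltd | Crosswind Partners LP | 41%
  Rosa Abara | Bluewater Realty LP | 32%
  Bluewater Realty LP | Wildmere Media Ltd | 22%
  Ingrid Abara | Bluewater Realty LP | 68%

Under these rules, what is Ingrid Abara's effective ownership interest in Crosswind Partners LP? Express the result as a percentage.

By parent–child attribution (R2), Ingrid Abara is treated as also owning Rosa Abara's interest in Bluewater Realty LP, giving 68% + 32% = 100%.
Chain via Bluewater Realty LP → Wildmere Media Ltd (R1): 100% × 22% × 41% = 9.02% of Crosswind Partners LP.
Direct interest in Crosswind Partners LP: 24%.
Aggregating (R3): 9.02% + 24% = 33.02%.

33.02%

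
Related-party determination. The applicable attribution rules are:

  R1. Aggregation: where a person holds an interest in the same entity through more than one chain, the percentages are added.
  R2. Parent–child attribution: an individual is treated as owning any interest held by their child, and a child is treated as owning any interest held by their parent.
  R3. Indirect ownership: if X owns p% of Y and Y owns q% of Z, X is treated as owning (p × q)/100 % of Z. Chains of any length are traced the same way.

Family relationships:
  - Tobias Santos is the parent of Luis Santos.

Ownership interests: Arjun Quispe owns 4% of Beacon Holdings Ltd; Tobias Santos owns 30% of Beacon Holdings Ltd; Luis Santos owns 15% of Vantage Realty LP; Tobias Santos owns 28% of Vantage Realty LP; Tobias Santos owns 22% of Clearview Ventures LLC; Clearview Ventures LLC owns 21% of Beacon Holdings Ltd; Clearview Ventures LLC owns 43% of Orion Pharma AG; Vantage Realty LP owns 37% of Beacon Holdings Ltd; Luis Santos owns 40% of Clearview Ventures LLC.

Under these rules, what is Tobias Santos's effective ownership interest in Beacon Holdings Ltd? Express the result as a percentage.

By parent–child attribution (R2), Tobias Santos is treated as also owning Luis Santos's interest in Vantage Realty LP, giving 28% + 15% = 43%.
By parent–child attribution (R2), Tobias Santos is treated as also owning Luis Santos's interest in Clearview Ventures LLC, giving 22% + 40% = 62%.
Chain via Vantage Realty LP (R3): 43% × 37% = 15.91% of Beacon Holdings Ltd.
Chain via Clearview Ventures LLC (R3): 62% × 21% = 13.02% of Beacon Holdings Ltd.
Direct interest in Beacon Holdings Ltd: 30%.
Aggregating (R1): 15.91% + 13.02% + 30% = 58.93%.

58.93%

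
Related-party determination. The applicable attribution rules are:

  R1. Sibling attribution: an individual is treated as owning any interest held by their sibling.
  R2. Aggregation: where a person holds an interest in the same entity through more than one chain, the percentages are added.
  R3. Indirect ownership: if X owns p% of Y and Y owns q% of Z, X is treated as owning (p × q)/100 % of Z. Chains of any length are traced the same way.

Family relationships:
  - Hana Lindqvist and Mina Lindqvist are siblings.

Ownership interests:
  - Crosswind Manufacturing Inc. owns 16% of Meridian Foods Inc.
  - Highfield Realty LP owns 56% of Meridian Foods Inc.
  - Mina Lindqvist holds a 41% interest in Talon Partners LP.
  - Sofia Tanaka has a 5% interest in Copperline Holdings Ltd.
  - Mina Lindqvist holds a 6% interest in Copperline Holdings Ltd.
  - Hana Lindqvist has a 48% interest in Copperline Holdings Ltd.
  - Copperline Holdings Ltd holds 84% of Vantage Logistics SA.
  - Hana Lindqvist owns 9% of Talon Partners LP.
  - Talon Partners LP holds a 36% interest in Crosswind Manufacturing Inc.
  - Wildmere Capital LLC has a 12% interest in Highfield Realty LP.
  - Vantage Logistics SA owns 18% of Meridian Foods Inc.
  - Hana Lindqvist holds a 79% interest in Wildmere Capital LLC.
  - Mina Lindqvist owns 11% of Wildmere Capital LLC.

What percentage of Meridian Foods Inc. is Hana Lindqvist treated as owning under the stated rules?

By sibling attribution (R1), Hana Lindqvist is treated as also owning Mina Lindqvist's interest in Talon Partners LP, giving 9% + 41% = 50%.
By sibling attribution (R1), Hana Lindqvist is treated as also owning Mina Lindqvist's interest in Wildmere Capital LLC, giving 79% + 11% = 90%.
By sibling attribution (R1), Hana Lindqvist is treated as also owning Mina Lindqvist's interest in Copperline Holdings Ltd, giving 48% + 6% = 54%.
Chain via Talon Partners LP → Crosswind Manufacturing Inc. (R3): 50% × 36% × 16% = 2.88% of Meridian Foods Inc.
Chain via Wildmere Capital LLC → Highfield Realty LP (R3): 90% × 12% × 56% = 6.048% of Meridian Foods Inc.
Chain via Copperline Holdings Ltd → Vantage Logistics SA (R3): 54% × 84% × 18% = 8.1648% of Meridian Foods Inc.
Aggregating (R2): 2.88% + 6.048% + 8.1648% = 17.0928%.

17.0928%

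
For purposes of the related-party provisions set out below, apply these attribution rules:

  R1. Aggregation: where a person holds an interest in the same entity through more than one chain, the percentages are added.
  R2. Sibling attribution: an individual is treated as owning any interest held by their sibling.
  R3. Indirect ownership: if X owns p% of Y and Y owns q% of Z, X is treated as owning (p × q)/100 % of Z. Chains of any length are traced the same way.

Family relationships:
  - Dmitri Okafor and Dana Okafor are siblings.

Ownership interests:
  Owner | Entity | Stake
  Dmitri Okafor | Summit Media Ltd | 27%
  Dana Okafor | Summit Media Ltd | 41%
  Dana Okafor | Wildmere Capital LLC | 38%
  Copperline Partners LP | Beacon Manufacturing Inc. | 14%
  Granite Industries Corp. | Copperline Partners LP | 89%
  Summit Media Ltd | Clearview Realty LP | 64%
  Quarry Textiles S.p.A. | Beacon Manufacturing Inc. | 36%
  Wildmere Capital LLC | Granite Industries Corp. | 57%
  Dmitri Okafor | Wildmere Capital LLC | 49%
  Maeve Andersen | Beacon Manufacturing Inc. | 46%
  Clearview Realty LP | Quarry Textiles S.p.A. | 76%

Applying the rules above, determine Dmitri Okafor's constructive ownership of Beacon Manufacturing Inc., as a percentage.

By sibling attribution (R2), Dmitri Okafor is treated as also owning Dana Okafor's interest in Summit Media Ltd, giving 27% + 41% = 68%.
By sibling attribution (R2), Dmitri Okafor is treated as also owning Dana Okafor's interest in Wildmere Capital LLC, giving 49% + 38% = 87%.
Chain via Summit Media Ltd → Clearview Realty LP → Quarry Textiles S.p.A. (R3): 68% × 64% × 76% × 36% = 11.907072% of Beacon Manufacturing Inc.
Chain via Wildmere Capital LLC → Granite Industries Corp. → Copperline Partners LP (R3): 87% × 57% × 89% × 14% = 6.178914% of Beacon Manufacturing Inc.
Aggregating (R1): 11.907072% + 6.178914% = 18.085986%.

18.085986%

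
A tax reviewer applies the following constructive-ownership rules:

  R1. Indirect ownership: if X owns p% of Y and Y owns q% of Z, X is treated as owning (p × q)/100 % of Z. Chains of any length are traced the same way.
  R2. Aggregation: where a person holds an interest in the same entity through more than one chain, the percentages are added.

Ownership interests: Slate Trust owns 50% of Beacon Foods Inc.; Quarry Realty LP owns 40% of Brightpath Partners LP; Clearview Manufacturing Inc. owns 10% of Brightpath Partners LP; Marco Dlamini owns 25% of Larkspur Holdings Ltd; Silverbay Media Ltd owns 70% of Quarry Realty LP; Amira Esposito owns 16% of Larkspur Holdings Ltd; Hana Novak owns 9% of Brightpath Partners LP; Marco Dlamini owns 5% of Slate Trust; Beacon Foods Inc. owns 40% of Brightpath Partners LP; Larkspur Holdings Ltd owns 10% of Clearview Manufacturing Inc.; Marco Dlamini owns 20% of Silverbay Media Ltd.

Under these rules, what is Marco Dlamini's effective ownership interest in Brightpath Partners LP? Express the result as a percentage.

Chain via Silverbay Media Ltd → Quarry Realty LP (R1): 20% × 70% × 40% = 5.6% of Brightpath Partners LP.
Chain via Slate Trust → Beacon Foods Inc. (R1): 5% × 50% × 40% = 1% of Brightpath Partners LP.
Chain via Larkspur Holdings Ltd → Clearview Manufacturing Inc. (R1): 25% × 10% × 10% = 0.25% of Brightpath Partners LP.
Aggregating (R2): 5.6% + 1% + 0.25% = 6.85%.

6.85%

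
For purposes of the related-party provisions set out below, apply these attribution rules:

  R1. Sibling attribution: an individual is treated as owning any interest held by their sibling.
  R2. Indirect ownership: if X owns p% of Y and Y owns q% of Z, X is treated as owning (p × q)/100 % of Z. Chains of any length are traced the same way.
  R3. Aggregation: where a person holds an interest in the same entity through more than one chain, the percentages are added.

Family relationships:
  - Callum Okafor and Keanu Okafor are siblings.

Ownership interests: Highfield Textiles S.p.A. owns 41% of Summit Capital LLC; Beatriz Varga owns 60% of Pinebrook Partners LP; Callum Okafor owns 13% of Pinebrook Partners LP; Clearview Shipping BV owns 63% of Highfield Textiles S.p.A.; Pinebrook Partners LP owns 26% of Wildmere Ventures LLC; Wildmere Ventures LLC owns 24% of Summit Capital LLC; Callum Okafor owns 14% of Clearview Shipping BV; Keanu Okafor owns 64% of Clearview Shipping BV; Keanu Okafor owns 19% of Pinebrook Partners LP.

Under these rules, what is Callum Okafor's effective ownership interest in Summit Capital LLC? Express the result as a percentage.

22.1442%

By sibling attribution (R1), Callum Okafor is treated as also owning Keanu Okafor's interest in Clearview Shipping BV, giving 14% + 64% = 78%.
By sibling attribution (R1), Callum Okafor is treated as also owning Keanu Okafor's interest in Pinebrook Partners LP, giving 13% + 19% = 32%.
Chain via Clearview Shipping BV → Highfield Textiles S.p.A. (R2): 78% × 63% × 41% = 20.1474% of Summit Capital LLC.
Chain via Pinebrook Partners LP → Wildmere Ventures LLC (R2): 32% × 26% × 24% = 1.9968% of Summit Capital LLC.
Aggregating (R3): 20.1474% + 1.9968% = 22.1442%.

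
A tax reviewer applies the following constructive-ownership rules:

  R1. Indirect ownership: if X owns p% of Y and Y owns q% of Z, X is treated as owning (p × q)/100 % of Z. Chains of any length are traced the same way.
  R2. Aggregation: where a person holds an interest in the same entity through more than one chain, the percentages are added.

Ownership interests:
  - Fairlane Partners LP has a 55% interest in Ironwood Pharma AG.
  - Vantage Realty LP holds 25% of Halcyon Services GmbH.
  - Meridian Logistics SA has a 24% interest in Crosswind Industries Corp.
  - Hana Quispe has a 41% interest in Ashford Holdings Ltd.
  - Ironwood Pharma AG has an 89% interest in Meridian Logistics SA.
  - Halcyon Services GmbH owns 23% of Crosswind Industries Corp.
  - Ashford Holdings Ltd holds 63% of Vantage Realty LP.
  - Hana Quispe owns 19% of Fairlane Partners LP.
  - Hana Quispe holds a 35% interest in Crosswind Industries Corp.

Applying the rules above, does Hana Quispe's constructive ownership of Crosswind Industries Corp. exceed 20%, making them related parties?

Chain via Fairlane Partners LP → Ironwood Pharma AG → Meridian Logistics SA (R1): 19% × 55% × 89% × 24% = 2.23212% of Crosswind Industries Corp.
Chain via Ashford Holdings Ltd → Vantage Realty LP → Halcyon Services GmbH (R1): 41% × 63% × 25% × 23% = 1.485225% of Crosswind Industries Corp.
Direct interest in Crosswind Industries Corp: 35%.
Aggregating (R2): 2.23212% + 1.485225% + 35% = 38.717345%.
38.717345% exceeds the 20% threshold, so Hana is a related party to Crosswind Industries Corp.

Yes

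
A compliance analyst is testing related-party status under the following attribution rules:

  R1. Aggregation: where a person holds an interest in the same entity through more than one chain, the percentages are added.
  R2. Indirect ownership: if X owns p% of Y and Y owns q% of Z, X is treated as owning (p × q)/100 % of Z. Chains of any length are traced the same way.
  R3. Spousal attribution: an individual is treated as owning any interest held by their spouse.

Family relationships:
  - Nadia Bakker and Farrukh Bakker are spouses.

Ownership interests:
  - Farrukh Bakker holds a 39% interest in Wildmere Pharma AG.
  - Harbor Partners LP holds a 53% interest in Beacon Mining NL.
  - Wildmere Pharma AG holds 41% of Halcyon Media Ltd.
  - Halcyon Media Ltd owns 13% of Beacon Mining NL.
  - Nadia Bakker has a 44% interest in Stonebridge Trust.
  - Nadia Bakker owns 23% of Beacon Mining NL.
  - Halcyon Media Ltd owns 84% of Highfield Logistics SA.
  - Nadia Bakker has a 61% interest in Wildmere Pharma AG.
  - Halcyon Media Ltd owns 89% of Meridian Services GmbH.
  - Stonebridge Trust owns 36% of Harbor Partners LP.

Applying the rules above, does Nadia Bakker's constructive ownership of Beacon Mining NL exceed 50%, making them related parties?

No

By spousal attribution (R3), Nadia Bakker is treated as also owning Farrukh Bakker's interest in Wildmere Pharma AG, giving 61% + 39% = 100%.
Chain via Wildmere Pharma AG → Halcyon Media Ltd (R2): 100% × 41% × 13% = 5.33% of Beacon Mining NL.
Chain via Stonebridge Trust → Harbor Partners LP (R2): 44% × 36% × 53% = 8.3952% of Beacon Mining NL.
Direct interest in Beacon Mining NL: 23%.
Aggregating (R1): 5.33% + 8.3952% + 23% = 36.7252%.
36.7252% does not exceed the 50% threshold, so Nadia is not a related party to Beacon Mining NL.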